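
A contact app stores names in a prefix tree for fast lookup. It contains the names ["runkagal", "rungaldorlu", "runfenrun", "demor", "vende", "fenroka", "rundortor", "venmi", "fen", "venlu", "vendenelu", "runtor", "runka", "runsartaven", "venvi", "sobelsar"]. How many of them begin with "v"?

5

Traverse to the node for "v", then collect every word in that subtree.
Matches: "vende", "vendenelu", "venlu", "venmi", "venvi"
Count: 5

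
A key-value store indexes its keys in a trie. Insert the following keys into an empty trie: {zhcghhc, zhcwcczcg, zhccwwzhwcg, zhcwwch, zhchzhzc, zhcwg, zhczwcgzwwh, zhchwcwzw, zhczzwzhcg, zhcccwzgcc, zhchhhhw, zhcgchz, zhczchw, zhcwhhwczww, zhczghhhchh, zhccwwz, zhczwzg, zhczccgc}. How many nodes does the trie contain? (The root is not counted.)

84

Count nodes per top-level branch (shared prefixes stored once):
  'z'-branch (zhcccwzgcc, zhccwwz, zhccwwzhwcg, zhcgchz, zhcghhc, zhchhhhw, zhchwcwzw, zhchzhzc, zhcwcczcg, zhcwg, zhcwhhwczww, zhcwwch, zhczccgc, zhczchw, zhczghhhchh, zhczwcgzwwh, zhczwzg, zhczzwzhcg): 84 nodes
Sum: 84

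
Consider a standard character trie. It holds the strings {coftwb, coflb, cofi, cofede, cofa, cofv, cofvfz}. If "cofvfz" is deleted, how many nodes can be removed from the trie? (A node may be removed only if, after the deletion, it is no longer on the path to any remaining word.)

After clearing the end-marker at "cofvfz", prune upward until reaching a node still needed by another word.
The suffix "fz" (2 nodes) is used only by "cofvfz"; "cofv" is itself a stored word, so pruning stops there.
Nodes removed: 2

2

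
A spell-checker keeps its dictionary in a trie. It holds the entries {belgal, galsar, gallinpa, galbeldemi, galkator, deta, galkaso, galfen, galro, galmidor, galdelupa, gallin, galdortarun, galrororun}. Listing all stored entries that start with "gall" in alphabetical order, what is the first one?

gallin

Filter for "gall…" and sort: "gallin", "gallinpa"
The 1st is gallin.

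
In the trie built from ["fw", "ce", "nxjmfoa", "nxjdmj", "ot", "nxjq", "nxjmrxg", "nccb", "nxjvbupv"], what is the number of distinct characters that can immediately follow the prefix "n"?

2

The children of the "n" node are the distinct next characters among strings starting with "n".
Characters that immediately follow "n" among the stored strings: {c, x}.
That node has 2 child edges.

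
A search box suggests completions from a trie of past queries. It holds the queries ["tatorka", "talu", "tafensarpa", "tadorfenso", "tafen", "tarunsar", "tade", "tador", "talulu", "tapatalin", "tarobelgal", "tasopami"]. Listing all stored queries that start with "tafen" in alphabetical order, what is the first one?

DFS of the "tafen" subtree visits, in order: "tafen", "tafensarpa"
Position 1: tafen

tafen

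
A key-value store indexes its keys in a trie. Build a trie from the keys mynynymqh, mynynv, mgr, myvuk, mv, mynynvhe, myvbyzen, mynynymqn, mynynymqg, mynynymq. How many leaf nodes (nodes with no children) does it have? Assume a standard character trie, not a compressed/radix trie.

8

Leaves are exactly the stored words that no other stored word extends.
Those words: "mgr", "mv", "mynynvhe", "mynynymqg", "mynynymqh", "mynynymqn", "myvbyzen", "myvuk"
Leaf count: 8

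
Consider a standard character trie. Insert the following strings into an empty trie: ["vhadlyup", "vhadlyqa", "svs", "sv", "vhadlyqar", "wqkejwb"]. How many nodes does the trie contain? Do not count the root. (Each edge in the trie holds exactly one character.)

For each word, the new-node count is its length minus the longest prefix already in the trie:
  "vhadlyup" → 8 new (v, h, a, d, l, y, u, p)
  "vhadlyqa" → prefix "vhadly" already present; 2 new (q, a)
  "svs" → 3 new (s, v, s)
  "sv" → prefix "sv" already present; 0 new (none)
  "vhadlyqar" → prefix "vhadlyqa" already present; 1 new (r)
  "wqkejwb" → 7 new (w, q, k, e, j, w, b)
Total nodes = 8 + 2 + 3 + 0 + 1 + 7 = 21

21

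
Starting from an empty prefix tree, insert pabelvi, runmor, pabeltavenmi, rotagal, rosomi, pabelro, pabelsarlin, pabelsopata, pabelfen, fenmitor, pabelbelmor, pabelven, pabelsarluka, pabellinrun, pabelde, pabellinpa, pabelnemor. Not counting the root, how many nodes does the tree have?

80

Insert word by word; a character creates a node only if that edge doesn't already exist:
  "pabelvi" → 7 new (p, a, b, e, l, v, i)
  "runmor" → 6 new (r, u, n, m, o, r)
  "pabeltavenmi" → prefix "pabel" already present; 7 new (t, a, v, e, n, m, i)
  "rotagal" → prefix "r" already present; 6 new (o, t, a, g, a, l)
  "rosomi" → prefix "ro" already present; 4 new (s, o, m, i)
  "pabelro" → prefix "pabel" already present; 2 new (r, o)
  "pabelsarlin" → prefix "pabel" already present; 6 new (s, a, r, l, i, n)
  "pabelsopata" → prefix "pabels" already present; 5 new (o, p, a, t, a)
  "pabelfen" → prefix "pabel" already present; 3 new (f, e, n)
  "fenmitor" → 8 new (f, e, n, m, i, t, o, r)
  "pabelbelmor" → prefix "pabel" already present; 6 new (b, e, l, m, o, r)
  "pabelven" → prefix "pabelv" already present; 2 new (e, n)
  "pabelsarluka" → prefix "pabelsarl" already present; 3 new (u, k, a)
  "pabellinrun" → prefix "pabel" already present; 6 new (l, i, n, r, u, n)
  "pabelde" → prefix "pabel" already present; 2 new (d, e)
  "pabellinpa" → prefix "pabellin" already present; 2 new (p, a)
  "pabelnemor" → prefix "pabel" already present; 5 new (n, e, m, o, r)
Total nodes = 7 + 6 + 7 + 6 + 4 + 2 + 6 + 5 + 3 + 8 + 6 + 2 + 3 + 6 + 2 + 2 + 5 = 80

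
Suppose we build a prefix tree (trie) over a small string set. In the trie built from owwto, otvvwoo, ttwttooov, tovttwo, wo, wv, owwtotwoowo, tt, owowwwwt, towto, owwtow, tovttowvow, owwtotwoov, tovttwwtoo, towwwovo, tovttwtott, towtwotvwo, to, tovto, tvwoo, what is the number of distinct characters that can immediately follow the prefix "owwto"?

Walk "owwto" from the root, arriving at one node.
Distinct next characters after "owwto": t, w.
That node has 2 child edges.

2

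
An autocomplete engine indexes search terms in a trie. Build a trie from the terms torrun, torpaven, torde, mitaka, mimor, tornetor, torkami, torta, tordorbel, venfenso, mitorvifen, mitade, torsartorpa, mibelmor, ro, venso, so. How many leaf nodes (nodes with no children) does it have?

17

A leaf is a node with no children — equivalently, the end of a word that is not a proper prefix of any other stored word.
Those words: "mibelmor", "mimor", "mitade", "mitaka", "mitorvifen", "ro", "so", "torde", "tordorbel", "torkami", "tornetor", "torpaven", "torrun", "torsartorpa", "torta", "venfenso", "venso"
Leaf count: 17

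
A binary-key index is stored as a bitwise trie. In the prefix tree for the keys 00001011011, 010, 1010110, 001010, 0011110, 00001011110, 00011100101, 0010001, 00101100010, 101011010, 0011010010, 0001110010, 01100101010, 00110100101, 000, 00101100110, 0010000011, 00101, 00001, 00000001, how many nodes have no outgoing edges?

A leaf is a node with no children — equivalently, the end of a word that is not a proper prefix of any other stored word.
Those words: "00000001", "00001011011", "00001011110", "00011100101", "0010000011", "0010001", "001010", "00101100010", "00101100110", "00110100101", "0011110", "010", "01100101010", "101011010"
Leaf count: 14

14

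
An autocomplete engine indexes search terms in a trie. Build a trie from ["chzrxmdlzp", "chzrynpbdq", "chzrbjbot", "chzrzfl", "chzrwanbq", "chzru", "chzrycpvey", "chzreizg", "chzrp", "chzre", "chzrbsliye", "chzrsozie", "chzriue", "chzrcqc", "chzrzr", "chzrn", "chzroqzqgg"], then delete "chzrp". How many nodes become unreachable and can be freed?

1

Walk "chzrp" from the leaf back toward the root, removing each node that no remaining word uses.
The suffix "p" (1 node) is used only by "chzrp"; the node for "chzr" still has the child "x", so pruning stops there.
Nodes removed: 1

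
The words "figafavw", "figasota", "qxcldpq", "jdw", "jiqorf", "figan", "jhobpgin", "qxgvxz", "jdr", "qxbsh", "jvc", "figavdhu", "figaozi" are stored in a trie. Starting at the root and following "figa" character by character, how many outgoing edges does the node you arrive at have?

5

Follow the path "figa" to its node, then look at its outgoing edges.
Distinct next characters after "figa": f, n, o, s, v.
That node has 5 child edges.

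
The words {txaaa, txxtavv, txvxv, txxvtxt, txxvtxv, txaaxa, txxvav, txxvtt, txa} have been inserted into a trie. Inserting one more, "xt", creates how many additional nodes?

"xt" shares no prefix with any stored word, so all 2 characters open new nodes.
2 − 0 = 2 new nodes.

2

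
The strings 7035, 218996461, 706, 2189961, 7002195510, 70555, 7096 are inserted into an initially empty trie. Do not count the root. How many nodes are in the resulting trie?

Count nodes per top-level branch (shared prefixes stored once):
  '2'-branch (2189961, 218996461): 10 nodes
  '7'-branch (7002195510, 7035, 70555, 706, 7096): 18 nodes
Sum: 28

28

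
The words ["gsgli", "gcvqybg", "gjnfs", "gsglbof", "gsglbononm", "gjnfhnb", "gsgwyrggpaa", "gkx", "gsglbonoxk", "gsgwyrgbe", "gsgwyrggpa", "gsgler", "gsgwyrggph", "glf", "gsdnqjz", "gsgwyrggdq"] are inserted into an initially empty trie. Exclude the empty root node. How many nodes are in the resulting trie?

51

Count nodes per top-level branch (shared prefixes stored once):
  'g'-branch (gcvqybg, gjnfhnb, gjnfs, gkx, glf, gsdnqjz, gsglbof, gsglbononm, gsglbonoxk, gsgler, gsgli, gsgwyrgbe, gsgwyrggdq, gsgwyrggpa, gsgwyrggpaa, gsgwyrggph): 51 nodes
Sum: 51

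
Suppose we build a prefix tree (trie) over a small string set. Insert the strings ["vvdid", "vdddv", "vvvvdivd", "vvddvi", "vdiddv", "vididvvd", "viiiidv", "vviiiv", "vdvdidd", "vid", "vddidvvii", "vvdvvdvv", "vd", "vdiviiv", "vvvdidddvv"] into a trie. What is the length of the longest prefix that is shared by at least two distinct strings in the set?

The deepest shared node is where two words last agree before diverging.
"vdddv" and "vddidvvii" agree on "vdd" (3 characters) before diverging; nothing deeper is shared.
Longest shared-prefix length: 3

3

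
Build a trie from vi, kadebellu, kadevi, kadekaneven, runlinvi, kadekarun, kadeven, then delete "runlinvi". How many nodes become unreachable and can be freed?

A node on "runlinvi"'s path can go only if nothing else ends at it or branches off below it.
No other word shares any prefix with "runlinvi", so all 8 of its nodes go.
Nodes removed: 8

8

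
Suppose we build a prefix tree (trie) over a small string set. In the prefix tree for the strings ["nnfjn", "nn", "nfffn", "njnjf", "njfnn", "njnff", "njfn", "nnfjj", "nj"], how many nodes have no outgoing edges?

Leaves are exactly the stored words that no other stored word extends.
Those words: "nfffn", "njfnn", "njnff", "njnjf", "nnfjj", "nnfjn"
Leaf count: 6

6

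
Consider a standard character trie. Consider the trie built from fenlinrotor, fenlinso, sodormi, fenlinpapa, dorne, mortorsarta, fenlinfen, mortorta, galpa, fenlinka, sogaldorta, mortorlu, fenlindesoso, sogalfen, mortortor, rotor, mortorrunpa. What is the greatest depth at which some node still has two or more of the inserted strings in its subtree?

7

The deepest shared node is where two words last agree before diverging.
e.g. "mortorta" and "mortortor" share the prefix "mortort" of length 7; no pair shares a longer one.
Longest shared-prefix length: 7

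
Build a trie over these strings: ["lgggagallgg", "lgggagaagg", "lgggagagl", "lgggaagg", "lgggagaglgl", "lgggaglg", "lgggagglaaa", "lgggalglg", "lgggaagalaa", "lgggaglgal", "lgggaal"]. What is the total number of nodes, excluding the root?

Trace insertions, counting only characters that open a new branch:
  "lgggagallgg" → 11 new (l, g, g, g, a, g, a, l, l, g, g)
  "lgggagaagg" → prefix "lgggaga" already present; 3 new (a, g, g)
  "lgggagagl" → prefix "lgggaga" already present; 2 new (g, l)
  "lgggaagg" → prefix "lggga" already present; 3 new (a, g, g)
  "lgggagaglgl" → prefix "lgggagagl" already present; 2 new (g, l)
  "lgggaglg" → prefix "lgggag" already present; 2 new (l, g)
  "lgggagglaaa" → prefix "lgggag" already present; 5 new (g, l, a, a, a)
  "lgggalglg" → prefix "lggga" already present; 4 new (l, g, l, g)
  "lgggaagalaa" → prefix "lgggaag" already present; 4 new (a, l, a, a)
  "lgggaglgal" → prefix "lgggaglg" already present; 2 new (a, l)
  "lgggaal" → prefix "lgggaa" already present; 1 new (l)
Total nodes = 11 + 3 + 2 + 3 + 2 + 2 + 5 + 4 + 4 + 2 + 1 = 39

39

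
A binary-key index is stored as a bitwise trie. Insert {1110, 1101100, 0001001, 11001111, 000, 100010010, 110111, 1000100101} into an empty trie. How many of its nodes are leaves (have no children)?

6

A leaf is a node with no children — equivalently, the end of a word that is not a proper prefix of any other stored word.
Those words: "0001001", "1000100101", "11001111", "1101100", "110111", "1110"
Leaf count: 6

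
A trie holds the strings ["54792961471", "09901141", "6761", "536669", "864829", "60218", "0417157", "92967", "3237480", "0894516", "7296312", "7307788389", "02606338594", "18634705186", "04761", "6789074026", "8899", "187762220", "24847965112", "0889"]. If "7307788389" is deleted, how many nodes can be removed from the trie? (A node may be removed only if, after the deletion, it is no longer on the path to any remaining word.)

9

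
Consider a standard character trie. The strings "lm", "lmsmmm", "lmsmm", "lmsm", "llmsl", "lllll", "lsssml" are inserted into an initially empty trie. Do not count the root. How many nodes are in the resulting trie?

Count nodes per top-level branch (shared prefixes stored once):
  'l'-branch (lllll, llmsl, lm, lmsm, lmsmm, lmsmmm, lsssml): 18 nodes
Sum: 18

18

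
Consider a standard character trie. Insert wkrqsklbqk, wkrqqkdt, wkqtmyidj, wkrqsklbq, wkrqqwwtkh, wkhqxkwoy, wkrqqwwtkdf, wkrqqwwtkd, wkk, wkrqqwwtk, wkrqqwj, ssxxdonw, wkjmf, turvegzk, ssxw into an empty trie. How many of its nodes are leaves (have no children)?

A leaf is a node with no children — equivalently, the end of a word that is not a proper prefix of any other stored word.
Those words: "ssxw", "ssxxdonw", "turvegzk", "wkhqxkwoy", "wkjmf", "wkk", "wkqtmyidj", "wkrqqkdt", "wkrqqwj", "wkrqqwwtkdf", "wkrqqwwtkh", "wkrqsklbqk"
Leaf count: 12

12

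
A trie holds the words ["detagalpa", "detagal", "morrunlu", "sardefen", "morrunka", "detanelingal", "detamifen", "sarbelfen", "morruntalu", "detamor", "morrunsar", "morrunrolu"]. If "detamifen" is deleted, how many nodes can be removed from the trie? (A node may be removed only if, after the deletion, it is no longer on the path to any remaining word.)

4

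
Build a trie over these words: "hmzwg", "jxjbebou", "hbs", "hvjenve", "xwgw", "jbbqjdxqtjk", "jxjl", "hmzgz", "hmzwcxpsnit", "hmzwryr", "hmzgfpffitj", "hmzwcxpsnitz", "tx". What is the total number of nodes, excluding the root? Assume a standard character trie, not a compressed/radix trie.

58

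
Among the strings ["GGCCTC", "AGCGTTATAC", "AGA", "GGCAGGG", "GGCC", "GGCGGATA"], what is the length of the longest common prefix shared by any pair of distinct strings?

4

Look for the deepest trie node that still has at least two words in its subtree.
e.g. "GGCC" and "GGCCTC" share the prefix "GGCC" of length 4; no pair shares a longer one.
Longest shared-prefix length: 4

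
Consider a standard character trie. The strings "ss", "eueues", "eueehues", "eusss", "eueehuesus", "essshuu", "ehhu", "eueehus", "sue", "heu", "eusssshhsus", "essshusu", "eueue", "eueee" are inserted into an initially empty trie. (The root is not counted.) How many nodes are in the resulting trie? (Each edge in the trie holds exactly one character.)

For each word, the new-node count is its length minus the longest prefix already in the trie:
  "ss" → 2 new (s, s)
  "eueues" → 6 new (e, u, e, u, e, s)
  "eueehues" → prefix "eue" already present; 5 new (e, h, u, e, s)
  "eusss" → prefix "eu" already present; 3 new (s, s, s)
  "eueehuesus" → prefix "eueehues" already present; 2 new (u, s)
  "essshuu" → prefix "e" already present; 6 new (s, s, s, h, u, u)
  "ehhu" → prefix "e" already present; 3 new (h, h, u)
  "eueehus" → prefix "eueehu" already present; 1 new (s)
  "sue" → prefix "s" already present; 2 new (u, e)
  "heu" → 3 new (h, e, u)
  "eusssshhsus" → prefix "eusss" already present; 6 new (s, h, h, s, u, s)
  "essshusu" → prefix "essshu" already present; 2 new (s, u)
  "eueue" → prefix "eueue" already present; 0 new (none)
  "eueee" → prefix "euee" already present; 1 new (e)
Total nodes = 2 + 6 + 5 + 3 + 2 + 6 + 3 + 1 + 2 + 3 + 6 + 2 + 0 + 1 = 42

42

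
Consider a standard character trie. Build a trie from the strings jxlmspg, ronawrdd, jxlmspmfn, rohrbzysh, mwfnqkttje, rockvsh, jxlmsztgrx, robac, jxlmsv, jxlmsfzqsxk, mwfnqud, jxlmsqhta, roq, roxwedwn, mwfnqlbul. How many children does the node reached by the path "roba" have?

1

Follow the path "roba" to its node, then look at its outgoing edges.
Characters that immediately follow "roba" among the stored strings: {c}.
That node has 1 child edge.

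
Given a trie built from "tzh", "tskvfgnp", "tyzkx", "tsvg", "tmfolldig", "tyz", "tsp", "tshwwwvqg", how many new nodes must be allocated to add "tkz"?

2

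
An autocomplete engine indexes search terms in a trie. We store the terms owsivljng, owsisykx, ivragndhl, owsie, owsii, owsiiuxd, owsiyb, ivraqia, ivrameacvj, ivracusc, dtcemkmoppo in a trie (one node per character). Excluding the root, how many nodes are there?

53

Count nodes per top-level branch (shared prefixes stored once):
  'd'-branch (dtcemkmoppo): 11 nodes
  'i'-branch (ivracusc, ivragndhl, ivrameacvj, ivraqia): 22 nodes
  'o'-branch (owsie, owsii, owsiiuxd, owsisykx, owsivljng, owsiyb): 20 nodes
Sum: 53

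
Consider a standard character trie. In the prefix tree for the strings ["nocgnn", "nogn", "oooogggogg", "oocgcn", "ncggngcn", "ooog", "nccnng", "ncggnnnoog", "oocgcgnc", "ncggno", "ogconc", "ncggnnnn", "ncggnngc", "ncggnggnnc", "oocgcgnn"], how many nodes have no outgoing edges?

Leaves are exactly the stored words that no other stored word extends.
Those words: "nccnng", "ncggngcn", "ncggnggnnc", "ncggnngc", "ncggnnnn", "ncggnnnoog", "ncggno", "nocgnn", "nogn", "ogconc", "oocgcgnc", "oocgcgnn", "oocgcn", "ooog", "oooogggogg"
Leaf count: 15

15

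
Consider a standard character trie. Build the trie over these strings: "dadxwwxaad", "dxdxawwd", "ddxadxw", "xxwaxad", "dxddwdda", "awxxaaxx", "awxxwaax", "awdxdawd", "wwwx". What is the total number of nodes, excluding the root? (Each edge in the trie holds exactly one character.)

Trace insertions, counting only characters that open a new branch:
  "dadxwwxaad" → 10 new (d, a, d, x, w, w, x, a, a, d)
  "dxdxawwd" → prefix "d" already present; 7 new (x, d, x, a, w, w, d)
  "ddxadxw" → prefix "d" already present; 6 new (d, x, a, d, x, w)
  "xxwaxad" → 7 new (x, x, w, a, x, a, d)
  "dxddwdda" → prefix "dxd" already present; 5 new (d, w, d, d, a)
  "awxxaaxx" → 8 new (a, w, x, x, a, a, x, x)
  "awxxwaax" → prefix "awxx" already present; 4 new (w, a, a, x)
  "awdxdawd" → prefix "aw" already present; 6 new (d, x, d, a, w, d)
  "wwwx" → 4 new (w, w, w, x)
Total nodes = 10 + 7 + 6 + 7 + 5 + 8 + 4 + 6 + 4 = 57

57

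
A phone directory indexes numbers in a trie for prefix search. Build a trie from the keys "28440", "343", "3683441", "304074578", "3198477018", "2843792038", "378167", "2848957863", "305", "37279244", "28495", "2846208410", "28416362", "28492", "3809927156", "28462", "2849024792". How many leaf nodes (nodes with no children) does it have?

Leaves are exactly the stored words that no other stored word extends.
Those words: "28416362", "2843792038", "28440", "2846208410", "2848957863", "2849024792", "28492", "28495", "304074578", "305", "3198477018", "343", "3683441", "37279244", "378167", "3809927156"
Leaf count: 16

16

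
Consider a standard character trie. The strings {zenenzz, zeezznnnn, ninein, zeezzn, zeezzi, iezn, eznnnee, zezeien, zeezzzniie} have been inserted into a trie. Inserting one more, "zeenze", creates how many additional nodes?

3

The longest prefix of "zeenze" already in the trie is "zee" (length 3).
So 6 − 3 = 3 new nodes.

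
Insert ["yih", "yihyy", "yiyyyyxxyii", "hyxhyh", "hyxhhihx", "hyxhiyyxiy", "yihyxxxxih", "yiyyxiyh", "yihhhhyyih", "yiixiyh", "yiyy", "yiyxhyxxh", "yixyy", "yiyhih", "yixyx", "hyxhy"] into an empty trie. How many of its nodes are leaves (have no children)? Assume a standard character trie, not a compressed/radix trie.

Leaves are exactly the stored words that no other stored word extends.
Those words: "hyxhhihx", "hyxhiyyxiy", "hyxhyh", "yihhhhyyih", "yihyxxxxih", "yihyy", "yiixiyh", "yixyx", "yixyy", "yiyhih", "yiyxhyxxh", "yiyyxiyh", "yiyyyyxxyii"
Leaf count: 13

13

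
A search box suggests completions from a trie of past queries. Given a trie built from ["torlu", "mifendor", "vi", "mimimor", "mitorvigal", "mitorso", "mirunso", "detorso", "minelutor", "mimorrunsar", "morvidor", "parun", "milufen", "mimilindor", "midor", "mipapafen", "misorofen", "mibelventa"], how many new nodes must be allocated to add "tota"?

Walking "tota" from the root, the first 2 characters ("to") follow existing edges; "t" is the first miss.
So 4 − 2 = 2 new nodes.

2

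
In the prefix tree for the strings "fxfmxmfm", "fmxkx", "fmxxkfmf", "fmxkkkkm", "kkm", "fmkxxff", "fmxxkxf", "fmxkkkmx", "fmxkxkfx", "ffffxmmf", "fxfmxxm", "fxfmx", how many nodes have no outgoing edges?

10

Leaves are exactly the stored words that no other stored word extends.
Those words: "ffffxmmf", "fmkxxff", "fmxkkkkm", "fmxkkkmx", "fmxkxkfx", "fmxxkfmf", "fmxxkxf", "fxfmxmfm", "fxfmxxm", "kkm"
Leaf count: 10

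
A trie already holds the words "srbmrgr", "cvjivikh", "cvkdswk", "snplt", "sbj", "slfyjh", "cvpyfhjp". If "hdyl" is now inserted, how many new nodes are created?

4

Nothing in the trie begins with "h"; the whole of "hdyl" is new.
4 − 0 = 4 new nodes.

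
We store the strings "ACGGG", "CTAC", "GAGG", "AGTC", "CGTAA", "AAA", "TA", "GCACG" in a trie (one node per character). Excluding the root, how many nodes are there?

Insert word by word; a character creates a node only if that edge doesn't already exist:
  "ACGGG" → 5 new (A, C, G, G, G)
  "CTAC" → 4 new (C, T, A, C)
  "GAGG" → 4 new (G, A, G, G)
  "AGTC" → prefix "A" already present; 3 new (G, T, C)
  "CGTAA" → prefix "C" already present; 4 new (G, T, A, A)
  "AAA" → prefix "A" already present; 2 new (A, A)
  "TA" → 2 new (T, A)
  "GCACG" → prefix "G" already present; 4 new (C, A, C, G)
Total nodes = 5 + 4 + 4 + 3 + 4 + 2 + 2 + 4 = 28

28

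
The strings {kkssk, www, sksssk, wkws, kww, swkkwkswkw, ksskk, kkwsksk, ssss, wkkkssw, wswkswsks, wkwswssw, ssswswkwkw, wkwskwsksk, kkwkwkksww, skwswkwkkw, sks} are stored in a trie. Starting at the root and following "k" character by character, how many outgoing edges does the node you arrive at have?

The children of the "k" node are the distinct next characters among strings starting with "k".
Distinct next characters after "k": k, s, w.
That node has 3 child edges.

3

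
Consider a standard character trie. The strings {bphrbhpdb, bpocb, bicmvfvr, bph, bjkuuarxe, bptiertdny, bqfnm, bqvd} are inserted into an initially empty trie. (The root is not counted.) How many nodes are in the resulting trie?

41

Count nodes per top-level branch (shared prefixes stored once):
  'b'-branch (bicmvfvr, bjkuuarxe, bph, bphrbhpdb, bpocb, bptiertdny, bqfnm, bqvd): 41 nodes
Sum: 41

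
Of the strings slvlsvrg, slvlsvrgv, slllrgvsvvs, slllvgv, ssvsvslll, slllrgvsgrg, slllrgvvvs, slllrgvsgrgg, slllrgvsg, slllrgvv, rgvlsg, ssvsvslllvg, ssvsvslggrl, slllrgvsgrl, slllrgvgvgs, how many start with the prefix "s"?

Walk to "s"; the words in its subtree are exactly those with that prefix.
Matches: "slllrgvgvgs", "slllrgvsg", "slllrgvsgrg", "slllrgvsgrgg", "slllrgvsgrl", "slllrgvsvvs", "slllrgvv", "slllrgvvvs", "slllvgv", "slvlsvrg", "slvlsvrgv", "ssvsvslggrl", "ssvsvslll", "ssvsvslllvg"
Count: 14

14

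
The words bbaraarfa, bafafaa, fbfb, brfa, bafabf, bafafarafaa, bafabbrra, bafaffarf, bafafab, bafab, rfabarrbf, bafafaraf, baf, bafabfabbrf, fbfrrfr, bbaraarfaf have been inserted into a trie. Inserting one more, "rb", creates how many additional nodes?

1

Walking "rb" from the root, the first 1 characters ("r") follow existing edges; "b" is the first miss.
New nodes needed: |"rb"| − 1 = 2 − 1 = 1.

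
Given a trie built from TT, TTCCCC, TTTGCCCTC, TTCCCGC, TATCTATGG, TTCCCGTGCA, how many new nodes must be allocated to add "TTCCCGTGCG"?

"TTCCCGTGC" is already a path in the trie; the remaining "G" must be added.
So 10 − 9 = 1 new nodes.

1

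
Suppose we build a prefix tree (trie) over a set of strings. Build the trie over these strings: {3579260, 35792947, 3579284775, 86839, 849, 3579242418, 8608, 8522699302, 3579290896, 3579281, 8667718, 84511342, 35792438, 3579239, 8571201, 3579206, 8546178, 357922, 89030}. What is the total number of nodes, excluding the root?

75

Count nodes per top-level branch (shared prefixes stored once):
  '3'-branch (3579206, 357922, 3579239, 3579242418, 35792438, 3579260, 3579281, 3579284775, 3579290896, 35792947): 32 nodes
  '8'-branch (84511342, 849, 8522699302, 8546178, 8571201, 8608, 8667718, 86839, 89030): 43 nodes
Sum: 75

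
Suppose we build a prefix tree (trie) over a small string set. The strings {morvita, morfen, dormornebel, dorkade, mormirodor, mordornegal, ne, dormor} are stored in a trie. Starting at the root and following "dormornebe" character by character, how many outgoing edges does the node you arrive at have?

1

The children of the "dormornebe" node are the distinct next characters among strings starting with "dormornebe".
Distinct next characters after "dormornebe": l.
That node has 1 child edge.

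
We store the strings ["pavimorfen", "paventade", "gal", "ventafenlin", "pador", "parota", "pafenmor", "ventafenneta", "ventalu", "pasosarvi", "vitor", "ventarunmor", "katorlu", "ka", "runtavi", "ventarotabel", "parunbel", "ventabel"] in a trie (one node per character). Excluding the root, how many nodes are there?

Insert word by word; a character creates a node only if that edge doesn't already exist:
  "pavimorfen" → 10 new (p, a, v, i, m, o, r, f, e, n)
  "paventade" → prefix "pav" already present; 6 new (e, n, t, a, d, e)
  "gal" → 3 new (g, a, l)
  "ventafenlin" → 11 new (v, e, n, t, a, f, e, n, l, i, n)
  "pador" → prefix "pa" already present; 3 new (d, o, r)
  "parota" → prefix "pa" already present; 4 new (r, o, t, a)
  "pafenmor" → prefix "pa" already present; 6 new (f, e, n, m, o, r)
  "ventafenneta" → prefix "ventafen" already present; 4 new (n, e, t, a)
  "ventalu" → prefix "venta" already present; 2 new (l, u)
  "pasosarvi" → prefix "pa" already present; 7 new (s, o, s, a, r, v, i)
  "vitor" → prefix "v" already present; 4 new (i, t, o, r)
  "ventarunmor" → prefix "venta" already present; 6 new (r, u, n, m, o, r)
  "katorlu" → 7 new (k, a, t, o, r, l, u)
  "ka" → prefix "ka" already present; 0 new (none)
  "runtavi" → 7 new (r, u, n, t, a, v, i)
  "ventarotabel" → prefix "ventar" already present; 6 new (o, t, a, b, e, l)
  "parunbel" → prefix "par" already present; 5 new (u, n, b, e, l)
  "ventabel" → prefix "venta" already present; 3 new (b, e, l)
Total nodes = 10 + 6 + 3 + 11 + 3 + 4 + 6 + 4 + 2 + 7 + 4 + 6 + 7 + 0 + 7 + 6 + 5 + 3 = 94

94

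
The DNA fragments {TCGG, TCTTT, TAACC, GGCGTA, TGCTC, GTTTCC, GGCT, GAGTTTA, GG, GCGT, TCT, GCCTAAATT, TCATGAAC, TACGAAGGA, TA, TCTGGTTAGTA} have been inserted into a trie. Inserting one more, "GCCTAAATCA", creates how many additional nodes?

2

Walking "GCCTAAATCA" from the root, the first 8 characters ("GCCTAAAT") follow existing edges; "C" is the first miss.
New nodes needed: |"GCCTAAATCA"| − 8 = 10 − 8 = 2.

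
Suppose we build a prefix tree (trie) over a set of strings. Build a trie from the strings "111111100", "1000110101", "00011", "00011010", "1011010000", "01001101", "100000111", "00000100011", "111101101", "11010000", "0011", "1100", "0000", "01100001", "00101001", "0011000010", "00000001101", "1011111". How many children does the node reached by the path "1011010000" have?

Follow the path "1011010000" to its node, then look at its outgoing edges.
No stored string extends past "1011010000".
That node has 0 child edges.

0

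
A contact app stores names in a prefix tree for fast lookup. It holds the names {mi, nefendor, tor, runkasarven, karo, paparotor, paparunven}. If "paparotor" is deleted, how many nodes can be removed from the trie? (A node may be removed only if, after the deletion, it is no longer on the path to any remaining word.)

4

Walk "paparotor" from the leaf back toward the root, removing each node that no remaining word uses.
The suffix "otor" (4 nodes) is used only by "paparotor"; the node for "papar" still has the child "u", so pruning stops there.
Nodes removed: 4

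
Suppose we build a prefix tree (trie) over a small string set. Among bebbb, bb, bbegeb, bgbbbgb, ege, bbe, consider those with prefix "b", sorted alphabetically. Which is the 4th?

Filter for "b…" and sort: "bb", "bbe", "bbegeb", "bebbb", "bgbbbgb"
Position 4: bebbb

bebbb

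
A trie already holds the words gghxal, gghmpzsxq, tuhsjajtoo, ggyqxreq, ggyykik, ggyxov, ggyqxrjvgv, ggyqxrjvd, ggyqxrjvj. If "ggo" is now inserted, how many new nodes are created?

1

Walking "ggo" from the root, the first 2 characters ("gg") follow existing edges; "o" is the first miss.
New nodes needed: |"ggo"| − 2 = 3 − 2 = 1.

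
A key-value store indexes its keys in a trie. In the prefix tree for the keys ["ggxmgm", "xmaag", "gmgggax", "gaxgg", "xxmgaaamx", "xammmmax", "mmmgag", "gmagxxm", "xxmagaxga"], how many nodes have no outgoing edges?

A leaf is a node with no children — equivalently, the end of a word that is not a proper prefix of any other stored word.
Those words: "gaxgg", "ggxmgm", "gmagxxm", "gmgggax", "mmmgag", "xammmmax", "xmaag", "xxmagaxga", "xxmgaaamx"
Leaf count: 9

9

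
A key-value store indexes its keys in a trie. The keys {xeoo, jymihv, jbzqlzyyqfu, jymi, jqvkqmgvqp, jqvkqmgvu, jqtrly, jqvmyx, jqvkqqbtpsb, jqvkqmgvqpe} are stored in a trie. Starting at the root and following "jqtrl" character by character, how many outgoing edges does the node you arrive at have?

Walk "jqtrl" from the root, arriving at one node.
Distinct next characters after "jqtrl": y.
That node has 1 child edge.

1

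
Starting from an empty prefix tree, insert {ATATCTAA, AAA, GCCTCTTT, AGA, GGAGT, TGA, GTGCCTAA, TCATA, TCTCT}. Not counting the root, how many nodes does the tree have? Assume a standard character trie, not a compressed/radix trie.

For each word, the new-node count is its length minus the longest prefix already in the trie:
  "ATATCTAA" → 8 new (A, T, A, T, C, T, A, A)
  "AAA" → prefix "A" already present; 2 new (A, A)
  "GCCTCTTT" → 8 new (G, C, C, T, C, T, T, T)
  "AGA" → prefix "A" already present; 2 new (G, A)
  "GGAGT" → prefix "G" already present; 4 new (G, A, G, T)
  "TGA" → 3 new (T, G, A)
  "GTGCCTAA" → prefix "G" already present; 7 new (T, G, C, C, T, A, A)
  "TCATA" → prefix "T" already present; 4 new (C, A, T, A)
  "TCTCT" → prefix "TC" already present; 3 new (T, C, T)
Total nodes = 8 + 2 + 8 + 2 + 4 + 3 + 7 + 4 + 3 = 41

41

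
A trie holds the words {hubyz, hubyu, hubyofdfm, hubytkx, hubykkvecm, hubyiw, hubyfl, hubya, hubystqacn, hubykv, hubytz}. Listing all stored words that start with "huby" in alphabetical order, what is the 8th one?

hubytkx

Filter for "huby…" and sort: "hubya", "hubyfl", "hubyiw", "hubykkvecm", "hubykv", "hubyofdfm", "hubystqacn", "hubytkx", "hubytz", "hubyu", "hubyz"
Position 8: hubytkx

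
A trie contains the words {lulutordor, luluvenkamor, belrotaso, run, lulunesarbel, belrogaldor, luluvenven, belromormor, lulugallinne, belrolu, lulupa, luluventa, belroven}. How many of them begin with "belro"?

Filter for entries beginning with "belro":
Words under "belro": belrogaldor, belrolu, belromormor, belrotaso, belroven
Count: 5

5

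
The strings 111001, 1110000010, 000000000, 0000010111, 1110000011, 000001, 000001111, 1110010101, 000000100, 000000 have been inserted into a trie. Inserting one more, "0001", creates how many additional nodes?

1

The longest prefix of "0001" already in the trie is "000" (length 3).
New nodes needed: |"0001"| − 3 = 4 − 3 = 1.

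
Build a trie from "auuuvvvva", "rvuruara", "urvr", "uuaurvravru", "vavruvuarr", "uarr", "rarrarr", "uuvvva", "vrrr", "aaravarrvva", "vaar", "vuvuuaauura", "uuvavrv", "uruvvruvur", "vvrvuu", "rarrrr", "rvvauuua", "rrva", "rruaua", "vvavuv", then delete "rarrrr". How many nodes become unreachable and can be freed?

Walk "rarrrr" from the leaf back toward the root, removing each node that no remaining word uses.
The suffix "rr" (2 nodes) is used only by "rarrrr"; the node for "rarr" still has the child "a", so pruning stops there.
Nodes removed: 2

2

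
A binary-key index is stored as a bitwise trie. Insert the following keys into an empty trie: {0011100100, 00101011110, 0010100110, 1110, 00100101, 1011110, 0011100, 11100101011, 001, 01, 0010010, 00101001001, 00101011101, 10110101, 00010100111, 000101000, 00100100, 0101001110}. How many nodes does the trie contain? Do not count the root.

Trace insertions, counting only characters that open a new branch:
  "0011100100" → 10 new (0, 0, 1, 1, 1, 0, 0, 1, 0, 0)
  "00101011110" → prefix "001" already present; 8 new (0, 1, 0, 1, 1, 1, 1, 0)
  "0010100110" → prefix "001010" already present; 4 new (0, 1, 1, 0)
  "1110" → 4 new (1, 1, 1, 0)
  "00100101" → prefix "0010" already present; 4 new (0, 1, 0, 1)
  "1011110" → prefix "1" already present; 6 new (0, 1, 1, 1, 1, 0)
  "0011100" → prefix "0011100" already present; 0 new (none)
  "11100101011" → prefix "1110" already present; 7 new (0, 1, 0, 1, 0, 1, 1)
  "001" → prefix "001" already present; 0 new (none)
  "01" → prefix "0" already present; 1 new (1)
  "0010010" → prefix "0010010" already present; 0 new (none)
  "00101001001" → prefix "00101001" already present; 3 new (0, 0, 1)
  "00101011101" → prefix "001010111" already present; 2 new (0, 1)
  "10110101" → prefix "1011" already present; 4 new (0, 1, 0, 1)
  "00010100111" → prefix "00" already present; 9 new (0, 1, 0, 1, 0, 0, 1, 1, 1)
  "000101000" → prefix "00010100" already present; 1 new (0)
  "00100100" → prefix "0010010" already present; 1 new (0)
  "0101001110" → prefix "01" already present; 8 new (0, 1, 0, 0, 1, 1, 1, 0)
Total nodes = 10 + 8 + 4 + 4 + 4 + 6 + 0 + 7 + 0 + 1 + 0 + 3 + 2 + 4 + 9 + 1 + 1 + 8 = 72

72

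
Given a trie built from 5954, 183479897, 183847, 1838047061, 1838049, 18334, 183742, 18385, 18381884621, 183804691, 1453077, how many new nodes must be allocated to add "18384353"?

3

Walking "18384353" from the root, the first 5 characters ("18384") follow existing edges; "3" is the first miss.
Each of the 3 remaining characters creates one node.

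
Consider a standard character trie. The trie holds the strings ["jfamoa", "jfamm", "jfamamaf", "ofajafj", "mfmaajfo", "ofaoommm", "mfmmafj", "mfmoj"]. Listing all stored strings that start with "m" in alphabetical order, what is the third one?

mfmoj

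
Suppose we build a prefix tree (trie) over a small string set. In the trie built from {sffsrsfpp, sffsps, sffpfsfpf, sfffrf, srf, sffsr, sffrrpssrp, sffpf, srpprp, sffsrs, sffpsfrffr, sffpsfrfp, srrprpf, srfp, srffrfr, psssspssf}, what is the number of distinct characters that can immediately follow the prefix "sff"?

4

Walk "sff" from the root, arriving at one node.
Distinct next characters after "sff": f, p, r, s.
That node has 4 child edges.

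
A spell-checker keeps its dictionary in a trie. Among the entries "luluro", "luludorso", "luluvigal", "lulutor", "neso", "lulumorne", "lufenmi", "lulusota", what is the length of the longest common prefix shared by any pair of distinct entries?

4

Equivalently: take the maximum, over all pairs, of their longest common prefix length.
e.g. "luludorso" and "lulumorne" share the prefix "lulu" of length 4; no pair shares a longer one.
Longest shared-prefix length: 4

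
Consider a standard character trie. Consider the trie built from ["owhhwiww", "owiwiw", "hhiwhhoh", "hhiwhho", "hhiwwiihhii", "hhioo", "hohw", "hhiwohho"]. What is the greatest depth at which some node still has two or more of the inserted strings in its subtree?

Equivalently: take the maximum, over all pairs, of their longest common prefix length.
"hhiwhho" and "hhiwhhoh" agree on "hhiwhho" (7 characters) before diverging; nothing deeper is shared.
Longest shared-prefix length: 7

7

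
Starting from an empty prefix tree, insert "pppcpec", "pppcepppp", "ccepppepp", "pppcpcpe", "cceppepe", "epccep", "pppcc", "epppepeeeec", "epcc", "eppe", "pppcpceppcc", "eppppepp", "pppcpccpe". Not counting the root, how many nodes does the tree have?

56

Trace insertions, counting only characters that open a new branch:
  "pppcpec" → 7 new (p, p, p, c, p, e, c)
  "pppcepppp" → prefix "pppc" already present; 5 new (e, p, p, p, p)
  "ccepppepp" → 9 new (c, c, e, p, p, p, e, p, p)
  "pppcpcpe" → prefix "pppcp" already present; 3 new (c, p, e)
  "cceppepe" → prefix "ccepp" already present; 3 new (e, p, e)
  "epccep" → 6 new (e, p, c, c, e, p)
  "pppcc" → prefix "pppc" already present; 1 new (c)
  "epppepeeeec" → prefix "ep" already present; 9 new (p, p, e, p, e, e, e, e, c)
  "epcc" → prefix "epcc" already present; 0 new (none)
  "eppe" → prefix "epp" already present; 1 new (e)
  "pppcpceppcc" → prefix "pppcpc" already present; 5 new (e, p, p, c, c)
  "eppppepp" → prefix "eppp" already present; 4 new (p, e, p, p)
  "pppcpccpe" → prefix "pppcpc" already present; 3 new (c, p, e)
Total nodes = 7 + 5 + 9 + 3 + 3 + 6 + 1 + 9 + 0 + 1 + 5 + 4 + 3 = 56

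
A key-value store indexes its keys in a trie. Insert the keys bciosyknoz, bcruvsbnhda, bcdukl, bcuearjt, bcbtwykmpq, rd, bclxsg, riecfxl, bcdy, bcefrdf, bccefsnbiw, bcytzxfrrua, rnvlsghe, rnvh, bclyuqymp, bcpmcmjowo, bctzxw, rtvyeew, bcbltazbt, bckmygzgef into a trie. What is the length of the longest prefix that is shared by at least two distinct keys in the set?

Equivalently: take the maximum, over all pairs, of their longest common prefix length.
e.g. "bcbltazbt" and "bcbtwykmpq" share the prefix "bcb" of length 3; no pair shares a longer one.
Longest shared-prefix length: 3

3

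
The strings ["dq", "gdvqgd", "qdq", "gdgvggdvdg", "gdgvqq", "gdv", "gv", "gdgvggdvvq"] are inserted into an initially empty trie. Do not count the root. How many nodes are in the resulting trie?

24

Trace insertions, counting only characters that open a new branch:
  "dq" → 2 new (d, q)
  "gdvqgd" → 6 new (g, d, v, q, g, d)
  "qdq" → 3 new (q, d, q)
  "gdgvggdvdg" → prefix "gd" already present; 8 new (g, v, g, g, d, v, d, g)
  "gdgvqq" → prefix "gdgv" already present; 2 new (q, q)
  "gdv" → prefix "gdv" already present; 0 new (none)
  "gv" → prefix "g" already present; 1 new (v)
  "gdgvggdvvq" → prefix "gdgvggdv" already present; 2 new (v, q)
Total nodes = 2 + 6 + 3 + 8 + 2 + 0 + 1 + 2 = 24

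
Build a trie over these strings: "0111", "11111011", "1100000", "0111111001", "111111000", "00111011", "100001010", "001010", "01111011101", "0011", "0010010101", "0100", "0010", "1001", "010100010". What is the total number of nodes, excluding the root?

Trace insertions, counting only characters that open a new branch:
  "0111" → 4 new (0, 1, 1, 1)
  "11111011" → 8 new (1, 1, 1, 1, 1, 0, 1, 1)
  "1100000" → prefix "11" already present; 5 new (0, 0, 0, 0, 0)
  "0111111001" → prefix "0111" already present; 6 new (1, 1, 1, 0, 0, 1)
  "111111000" → prefix "11111" already present; 4 new (1, 0, 0, 0)
  "00111011" → prefix "0" already present; 7 new (0, 1, 1, 1, 0, 1, 1)
  "100001010" → prefix "1" already present; 8 new (0, 0, 0, 0, 1, 0, 1, 0)
  "001010" → prefix "001" already present; 3 new (0, 1, 0)
  "01111011101" → prefix "01111" already present; 6 new (0, 1, 1, 1, 0, 1)
  "0011" → prefix "0011" already present; 0 new (none)
  "0010010101" → prefix "0010" already present; 6 new (0, 1, 0, 1, 0, 1)
  "0100" → prefix "01" already present; 2 new (0, 0)
  "0010" → prefix "0010" already present; 0 new (none)
  "1001" → prefix "100" already present; 1 new (1)
  "010100010" → prefix "010" already present; 6 new (1, 0, 0, 0, 1, 0)
Total nodes = 4 + 8 + 5 + 6 + 4 + 7 + 8 + 3 + 6 + 0 + 6 + 2 + 0 + 1 + 6 = 66

66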